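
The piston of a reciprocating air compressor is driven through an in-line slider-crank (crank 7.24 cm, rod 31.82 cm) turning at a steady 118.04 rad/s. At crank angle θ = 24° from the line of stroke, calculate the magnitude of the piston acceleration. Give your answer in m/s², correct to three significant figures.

1080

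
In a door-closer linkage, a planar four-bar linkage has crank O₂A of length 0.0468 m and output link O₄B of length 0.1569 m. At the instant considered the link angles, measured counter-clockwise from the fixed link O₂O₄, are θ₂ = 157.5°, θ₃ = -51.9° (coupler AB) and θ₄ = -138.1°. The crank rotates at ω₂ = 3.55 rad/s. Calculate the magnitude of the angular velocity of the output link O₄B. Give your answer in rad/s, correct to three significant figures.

0.521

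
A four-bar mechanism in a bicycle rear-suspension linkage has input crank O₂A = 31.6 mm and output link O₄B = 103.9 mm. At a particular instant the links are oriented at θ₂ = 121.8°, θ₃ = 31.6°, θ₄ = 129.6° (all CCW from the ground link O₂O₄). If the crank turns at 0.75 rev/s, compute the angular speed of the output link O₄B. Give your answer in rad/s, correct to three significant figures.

1.45

ω₂ = 4.712 rad/s (from 0.75 rev/s).
Differentiating the loop-closure r₂e^{iθ₂}+r₃e^{iθ₃}=r₁+r₄e^{iθ₄} gives r₂ω₂e^{iθ₂}+r₃ω₃e^{iθ₃}=r₄ω₄e^{iθ₄}.
Eliminating the other unknown: ω₄ = r₂ω₂ sin(θ₂−θ₃) / [r₄ sin(θ₄−θ₃)].
Numerator sine = +0.99999; denominator sine = +0.99027.
Result = 0.0316·4.712·(+0.99999) / (0.1039·(+0.99027)) = +1.4473 rad/s; magnitude 1.4473 rad/s.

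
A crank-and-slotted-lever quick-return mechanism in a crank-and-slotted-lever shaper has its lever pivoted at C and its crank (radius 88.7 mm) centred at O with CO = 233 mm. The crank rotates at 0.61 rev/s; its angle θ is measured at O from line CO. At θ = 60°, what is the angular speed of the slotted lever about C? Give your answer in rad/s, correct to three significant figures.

0.842

ω = 3.833 rad/s (from 0.61 rev/s).
Crank pin A relative to C: A = (d + r cosθ, r sinθ); lever angle φ = atan2(r sinθ, d + r cosθ).
Differentiating tanφ: φ̇ = rω(d cosθ + r)/(d² + r² + 2dr cosθ).
d² + r² + 2dr cosθ = |CA|² = 0.0828238 m²;  d cosθ + r = +0.2052 m.
|ω_lever| = |0.0887·3.833·+0.2052| / 0.0828238 = 0.84228 rad/s.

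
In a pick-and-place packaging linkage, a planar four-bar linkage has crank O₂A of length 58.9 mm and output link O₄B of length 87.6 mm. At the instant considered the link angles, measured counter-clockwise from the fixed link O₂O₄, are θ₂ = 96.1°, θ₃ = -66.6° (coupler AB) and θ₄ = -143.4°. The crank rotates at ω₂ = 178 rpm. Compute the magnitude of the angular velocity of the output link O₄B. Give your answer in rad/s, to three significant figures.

ω₂ = 18.64 rad/s (from 178 rpm).
Differentiating the loop-closure r₂e^{iθ₂}+r₃e^{iθ₃}=r₁+r₄e^{iθ₄} gives r₂ω₂e^{iθ₂}+r₃ω₃e^{iθ₃}=r₄ω₄e^{iθ₄}.
Eliminating the other unknown: ω₄ = r₂ω₂ sin(θ₂−θ₃) / [r₄ sin(θ₄−θ₃)].
Numerator sine = +0.29737; denominator sine = -0.97358.
Result = 0.0589·18.64·(+0.29737) / (0.0876·(-0.97358)) = -3.8282 rad/s; magnitude 3.8282 rad/s.

3.83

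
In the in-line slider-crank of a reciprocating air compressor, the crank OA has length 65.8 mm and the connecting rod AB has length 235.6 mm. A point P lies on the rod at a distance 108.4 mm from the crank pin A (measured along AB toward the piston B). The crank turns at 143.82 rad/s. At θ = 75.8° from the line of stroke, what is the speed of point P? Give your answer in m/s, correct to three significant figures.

9.56

ω = 143.8 rad/s.  Crank-pin speed |V_A| = rω = 9.4634 m/s, perpendicular to OA.
Rod angle: sinφ = −(r/L) sinθ ⇒ φ = -15.709°; ω_rod = −rω cosθ/√(L²−r²sin²θ) = -10.236 rad/s.
V_P = V_A + ω_rod × AP, with AP = 0.1084 m along the rod.
Components: V_Px = −rω sinθ − a·ω_rod·sinφ = -9.4746 m/s;  V_Py = rω cosθ + a·ω_rod·cosφ = +1.2533 m/s.
|V_P| = √(V_Px² + V_Py²) = 9.5572 m/s.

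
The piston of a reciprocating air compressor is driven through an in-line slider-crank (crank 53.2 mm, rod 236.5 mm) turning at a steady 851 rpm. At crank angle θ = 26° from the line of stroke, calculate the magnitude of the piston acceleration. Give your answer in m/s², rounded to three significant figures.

ω = 2π·851/60 = 89.12 rad/s
x(θ) = r cosθ + √(L² − r² sin²θ); with ω constant, a = ω²·d²x/dθ².
d²x/dθ² = −r cosθ − r²(cos2θ)/√u − r⁴ sin²2θ/(4u^{3/2}),  u = L² − r² sin²θ = 0.0553884 m².
Substituting r = 0.0532 m, L = 0.2365 m, θ = 26°: d²x/dθ² = -0.055315 m.
a = ω²·d²x/dθ² = (89.12)²·(-0.055315) = -439.3 m/s²;  |a| = 439.3 m/s².

439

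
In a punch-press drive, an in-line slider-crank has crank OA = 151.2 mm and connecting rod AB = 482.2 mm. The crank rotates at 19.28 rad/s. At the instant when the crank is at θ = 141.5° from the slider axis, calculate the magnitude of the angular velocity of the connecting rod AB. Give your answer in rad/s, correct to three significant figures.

ω = 19.28 rad/s
The rod makes angle φ with the slider axis where L sinφ = r sinθ; differentiating, L cosφ·φ̇ = r ω cosθ.
L cosφ = √(L² − r² sin²θ) = 0.47292 m.
|ω_rod| = r ω |cosθ| / √(L² − r² sin²θ) = 0.1512·19.28·0.78261/0.47292 = 4.824 rad/s.

4.82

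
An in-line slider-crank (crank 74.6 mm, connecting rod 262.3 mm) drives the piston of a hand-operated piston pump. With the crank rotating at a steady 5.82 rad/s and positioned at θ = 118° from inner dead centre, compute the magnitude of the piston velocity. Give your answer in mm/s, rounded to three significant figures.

330

ω = 5.82 rad/s
For an in-line slider-crank, x = r cosθ + √(L² − r² sin²θ), so v = −rω sinθ·[1 + r cosθ/√(L² − r² sin²θ)].
With r = 0.0746 m, L = 0.2623 m, θ = 118°: √(L² − r² sin²θ) = 0.2539 m.
v = −0.0746·5.82·0.88295·[1 + 0.0746·-0.46947/0.2539] = -0.33047 m/s.
|v| = 0.33047 m/s = 330.47 mm/s.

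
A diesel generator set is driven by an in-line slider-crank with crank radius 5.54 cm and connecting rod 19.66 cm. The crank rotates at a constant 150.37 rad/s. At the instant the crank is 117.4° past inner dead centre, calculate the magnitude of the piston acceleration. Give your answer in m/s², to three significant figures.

781

ω = 150.4 rad/s
x(θ) = r cosθ + √(L² − r² sin²θ); with ω constant, a = ω²·d²x/dθ².
d²x/dθ² = −r cosθ − r²(cos2θ)/√u − r⁴ sin²2θ/(4u^{3/2}),  u = L² − r² sin²θ = 0.0362324 m².
Substituting r = 0.0554 m, L = 0.1966 m, θ = 117.4°: d²x/dθ² = +0.034561 m.
a = ω²·d²x/dθ² = (150.4)²·(+0.034561) = +781.47 m/s²;  |a| = 781.47 m/s².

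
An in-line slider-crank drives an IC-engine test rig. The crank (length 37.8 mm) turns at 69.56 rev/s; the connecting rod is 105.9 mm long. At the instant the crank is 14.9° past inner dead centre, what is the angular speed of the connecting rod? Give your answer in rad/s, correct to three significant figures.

151

ω = 437.1 rad/s (converted from 69.56 rev/s).
The rod makes angle φ with the slider axis where L sinφ = r sinθ; differentiating, L cosφ·φ̇ = r ω cosθ.
L cosφ = √(L² − r² sin²θ) = 0.10545 m.
|ω_rod| = r ω |cosθ| / √(L² − r² sin²θ) = 0.0378·437.1·0.96638/0.10545 = 151.4 rad/s.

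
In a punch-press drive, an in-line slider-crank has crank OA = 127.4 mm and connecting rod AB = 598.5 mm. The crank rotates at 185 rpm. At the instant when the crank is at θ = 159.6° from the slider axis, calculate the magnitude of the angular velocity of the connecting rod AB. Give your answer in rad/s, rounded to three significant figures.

3.88

ω = 19.37 rad/s (converted from 185 rpm).
The rod makes angle φ with the slider axis where L sinφ = r sinθ; differentiating, L cosφ·φ̇ = r ω cosθ.
L cosφ = √(L² − r² sin²θ) = 0.59685 m.
|ω_rod| = r ω |cosθ| / √(L² − r² sin²θ) = 0.1274·19.37·0.93728/0.59685 = 3.8759 rad/s.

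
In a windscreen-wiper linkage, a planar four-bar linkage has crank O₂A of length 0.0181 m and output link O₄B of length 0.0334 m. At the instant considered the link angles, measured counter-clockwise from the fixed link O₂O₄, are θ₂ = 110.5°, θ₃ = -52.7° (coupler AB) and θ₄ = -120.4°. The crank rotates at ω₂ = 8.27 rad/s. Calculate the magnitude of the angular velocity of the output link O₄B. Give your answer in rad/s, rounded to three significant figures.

ω₂ = 8.27 rad/s
Differentiating the loop-closure r₂e^{iθ₂}+r₃e^{iθ₃}=r₁+r₄e^{iθ₄} gives r₂ω₂e^{iθ₂}+r₃ω₃e^{iθ₃}=r₄ω₄e^{iθ₄}.
Eliminating the other unknown: ω₄ = r₂ω₂ sin(θ₂−θ₃) / [r₄ sin(θ₄−θ₃)].
Numerator sine = +0.28903; denominator sine = -0.92521.
Result = 0.0181·8.27·(+0.28903) / (0.0334·(-0.92521)) = -1.4 rad/s; magnitude 1.4 rad/s.

1.40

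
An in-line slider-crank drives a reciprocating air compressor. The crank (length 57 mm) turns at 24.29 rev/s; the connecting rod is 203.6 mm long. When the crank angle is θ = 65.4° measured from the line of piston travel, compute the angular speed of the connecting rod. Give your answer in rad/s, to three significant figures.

18.4

ω = 152.6 rad/s (converted from 24.29 rev/s).
The rod makes angle φ with the slider axis where L sinφ = r sinθ; differentiating, L cosφ·φ̇ = r ω cosθ.
L cosφ = √(L² − r² sin²θ) = 0.19689 m.
|ω_rod| = r ω |cosθ| / √(L² − r² sin²θ) = 0.057·152.6·0.41628/0.19689 = 18.392 rad/s.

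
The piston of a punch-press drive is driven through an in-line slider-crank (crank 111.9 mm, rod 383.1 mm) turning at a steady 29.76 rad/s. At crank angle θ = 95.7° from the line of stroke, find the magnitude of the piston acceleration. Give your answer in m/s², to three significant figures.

ω = 29.76 rad/s
x(θ) = r cosθ + √(L² − r² sin²θ); with ω constant, a = ω²·d²x/dθ².
d²x/dθ² = −r cosθ − r²(cos2θ)/√u − r⁴ sin²2θ/(4u^{3/2}),  u = L² − r² sin²θ = 0.134368 m².
Substituting r = 0.1119 m, L = 0.3831 m, θ = 95.7°: d²x/dθ² = +0.044568 m.
a = ω²·d²x/dθ² = (29.76)²·(+0.044568) = +39.472 m/s²;  |a| = 39.472 m/s².

39.5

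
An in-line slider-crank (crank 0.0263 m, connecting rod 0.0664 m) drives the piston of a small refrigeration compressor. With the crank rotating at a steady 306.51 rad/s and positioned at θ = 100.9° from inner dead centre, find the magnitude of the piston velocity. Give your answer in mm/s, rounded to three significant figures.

7270

ω = 306.5 rad/s
For an in-line slider-crank, x = r cosθ + √(L² − r² sin²θ), so v = −rω sinθ·[1 + r cosθ/√(L² − r² sin²θ)].
With r = 0.0263 m, L = 0.0664 m, θ = 100.9°: √(L² − r² sin²θ) = 0.061172 m.
v = −0.0263·306.5·0.98196·[1 + 0.0263·-0.18910/0.061172] = -7.2722 m/s.
|v| = 7.2722 m/s = 7272.2 mm/s.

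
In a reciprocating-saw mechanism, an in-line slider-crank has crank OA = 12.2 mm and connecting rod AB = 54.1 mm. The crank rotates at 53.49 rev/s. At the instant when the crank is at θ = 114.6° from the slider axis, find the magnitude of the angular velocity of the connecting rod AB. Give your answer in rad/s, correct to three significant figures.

32.2

ω = 336.1 rad/s (converted from 53.49 rev/s).
The rod makes angle φ with the slider axis where L sinφ = r sinθ; differentiating, L cosφ·φ̇ = r ω cosθ.
L cosφ = √(L² − r² sin²θ) = 0.052951 m.
|ω_rod| = r ω |cosθ| / √(L² − r² sin²θ) = 0.0122·336.1·0.41628/0.052951 = 32.235 rad/s.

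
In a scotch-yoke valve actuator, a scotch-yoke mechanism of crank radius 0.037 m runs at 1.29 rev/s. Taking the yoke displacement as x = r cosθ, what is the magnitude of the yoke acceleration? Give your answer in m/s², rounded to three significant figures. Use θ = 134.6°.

1.71

ω = 8.105 rad/s (from 1.29 rev/s).
x = r cosθ ⇒ ẍ = −rω² cosθ (ω constant).
|a| = rω²|cosθ| = 0.037·(8.105)²·|cos 134.6°| = 1.7068 m/s².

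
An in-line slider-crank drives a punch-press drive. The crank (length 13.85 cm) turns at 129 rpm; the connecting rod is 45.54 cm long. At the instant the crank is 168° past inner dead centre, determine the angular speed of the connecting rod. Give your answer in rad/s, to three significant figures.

4.03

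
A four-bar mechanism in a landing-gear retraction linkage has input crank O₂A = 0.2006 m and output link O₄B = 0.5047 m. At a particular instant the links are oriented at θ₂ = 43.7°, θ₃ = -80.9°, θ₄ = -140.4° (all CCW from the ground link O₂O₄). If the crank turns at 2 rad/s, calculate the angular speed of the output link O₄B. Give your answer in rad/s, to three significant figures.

ω₂ = 2 rad/s
Differentiating the loop-closure r₂e^{iθ₂}+r₃e^{iθ₃}=r₁+r₄e^{iθ₄} gives r₂ω₂e^{iθ₂}+r₃ω₃e^{iθ₃}=r₄ω₄e^{iθ₄}.
Eliminating the other unknown: ω₄ = r₂ω₂ sin(θ₂−θ₃) / [r₄ sin(θ₄−θ₃)].
Numerator sine = +0.82314; denominator sine = -0.86163.
Result = 0.2006·2·(+0.82314) / (0.5047·(-0.86163)) = -0.75941 rad/s; magnitude 0.75941 rad/s.

0.759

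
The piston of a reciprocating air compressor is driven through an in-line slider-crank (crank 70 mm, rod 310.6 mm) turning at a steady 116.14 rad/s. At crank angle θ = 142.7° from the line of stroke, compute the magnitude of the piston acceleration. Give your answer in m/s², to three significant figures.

691

ω = 116.1 rad/s
x(θ) = r cosθ + √(L² − r² sin²θ); with ω constant, a = ω²·d²x/dθ².
d²x/dθ² = −r cosθ − r²(cos2θ)/√u − r⁴ sin²2θ/(4u^{3/2}),  u = L² − r² sin²θ = 0.094673 m².
Substituting r = 0.07 m, L = 0.3106 m, θ = 142.7°: d²x/dθ² = +0.051263 m.
a = ω²·d²x/dθ² = (116.1)²·(+0.051263) = +691.46 m/s²;  |a| = 691.46 m/s².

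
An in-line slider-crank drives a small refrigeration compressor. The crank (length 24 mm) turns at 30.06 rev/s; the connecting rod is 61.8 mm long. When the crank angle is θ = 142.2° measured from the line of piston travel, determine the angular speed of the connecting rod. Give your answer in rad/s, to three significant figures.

59.7

ω = 188.9 rad/s (converted from 30.06 rev/s).
The rod makes angle φ with the slider axis where L sinφ = r sinθ; differentiating, L cosφ·φ̇ = r ω cosθ.
L cosφ = √(L² − r² sin²θ) = 0.060024 m.
|ω_rod| = r ω |cosθ| / √(L² − r² sin²θ) = 0.024·188.9·0.79016/0.060024 = 59.672 rad/s.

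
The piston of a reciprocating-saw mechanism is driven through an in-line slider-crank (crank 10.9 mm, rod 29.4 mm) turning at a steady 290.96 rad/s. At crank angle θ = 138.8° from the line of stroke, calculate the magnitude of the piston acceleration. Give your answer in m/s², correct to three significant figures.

ω = 291 rad/s
x(θ) = r cosθ + √(L² − r² sin²θ); with ω constant, a = ω²·d²x/dθ².
d²x/dθ² = −r cosθ − r²(cos2θ)/√u − r⁴ sin²2θ/(4u^{3/2}),  u = L² − r² sin²θ = 0.000812812 m².
Substituting r = 0.0109 m, L = 0.0294 m, θ = 138.8°: d²x/dθ² = +0.0075005 m.
a = ω²·d²x/dθ² = (291)²·(+0.0075005) = +634.98 m/s²;  |a| = 634.98 m/s².

635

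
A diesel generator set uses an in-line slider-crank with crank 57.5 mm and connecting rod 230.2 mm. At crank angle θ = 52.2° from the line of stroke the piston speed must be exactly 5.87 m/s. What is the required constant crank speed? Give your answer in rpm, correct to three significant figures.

For an in-line slider-crank, |v_piston| = rω|sinθ|·[1 + r cosθ/√(L² − r² sin²θ)].
With r = 0.0575 m, L = 0.2302 m, θ = 52.2°: the bracketed kinematic factor |dx/dθ| = 0.052529 m.
ω = v/|dx/dθ| = 5.87/0.052529 = 111.75 rad/s.
N = 60ω/(2π) = 1067.1 rpm.

1070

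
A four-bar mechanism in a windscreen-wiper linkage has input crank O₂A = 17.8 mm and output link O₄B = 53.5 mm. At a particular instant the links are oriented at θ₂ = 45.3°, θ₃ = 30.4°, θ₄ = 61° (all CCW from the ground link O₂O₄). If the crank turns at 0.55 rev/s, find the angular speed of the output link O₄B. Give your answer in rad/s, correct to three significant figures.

ω₂ = 3.456 rad/s (from 0.55 rev/s).
Differentiating the loop-closure r₂e^{iθ₂}+r₃e^{iθ₃}=r₁+r₄e^{iθ₄} gives r₂ω₂e^{iθ₂}+r₃ω₃e^{iθ₃}=r₄ω₄e^{iθ₄}.
Eliminating the other unknown: ω₄ = r₂ω₂ sin(θ₂−θ₃) / [r₄ sin(θ₄−θ₃)].
Numerator sine = +0.25713; denominator sine = +0.50904.
Result = 0.0178·3.456·(+0.25713) / (0.0535·(+0.50904)) = +0.58078 rad/s; magnitude 0.58078 rad/s.

0.581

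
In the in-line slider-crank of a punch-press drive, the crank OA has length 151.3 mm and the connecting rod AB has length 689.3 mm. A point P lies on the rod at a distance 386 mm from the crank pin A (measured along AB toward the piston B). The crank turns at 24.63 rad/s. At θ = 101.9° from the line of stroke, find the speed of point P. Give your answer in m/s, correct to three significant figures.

3.57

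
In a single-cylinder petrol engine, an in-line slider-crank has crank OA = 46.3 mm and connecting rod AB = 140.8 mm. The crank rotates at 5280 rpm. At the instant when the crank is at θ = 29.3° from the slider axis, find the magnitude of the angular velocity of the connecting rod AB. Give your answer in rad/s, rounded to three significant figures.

ω = 552.9 rad/s (converted from 5280 rpm).
The rod makes angle φ with the slider axis where L sinφ = r sinθ; differentiating, L cosφ·φ̇ = r ω cosθ.
L cosφ = √(L² − r² sin²θ) = 0.13896 m.
|ω_rod| = r ω |cosθ| / √(L² − r² sin²θ) = 0.0463·552.9·0.87207/0.13896 = 160.65 rad/s.

161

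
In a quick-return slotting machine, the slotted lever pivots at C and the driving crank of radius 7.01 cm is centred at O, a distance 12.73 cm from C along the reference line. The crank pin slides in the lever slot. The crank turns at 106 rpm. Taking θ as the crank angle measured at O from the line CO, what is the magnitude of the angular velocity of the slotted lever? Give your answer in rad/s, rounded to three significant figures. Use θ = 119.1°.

ω = 11.1 rad/s (from 106 rpm).
Crank pin A relative to C: A = (d + r cosθ, r sinθ); lever angle φ = atan2(r sinθ, d + r cosθ).
Differentiating tanφ: φ̇ = rω(d cosθ + r)/(d² + r² + 2dr cosθ).
d² + r² + 2dr cosθ = |CA|² = 0.0124394 m²;  d cosθ + r = +0.0081895 m.
|ω_lever| = |0.0701·11.1·+0.0081895| / 0.0124394 = 0.51228 rad/s.

0.512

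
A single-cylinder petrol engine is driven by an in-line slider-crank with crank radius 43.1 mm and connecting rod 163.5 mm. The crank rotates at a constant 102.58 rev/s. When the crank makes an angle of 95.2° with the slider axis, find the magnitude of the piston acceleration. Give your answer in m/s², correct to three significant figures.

6430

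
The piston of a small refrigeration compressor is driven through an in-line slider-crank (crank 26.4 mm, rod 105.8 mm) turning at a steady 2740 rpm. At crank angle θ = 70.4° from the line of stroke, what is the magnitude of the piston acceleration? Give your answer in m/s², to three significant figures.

ω = 2π·2740/60 = 286.9 rad/s
x(θ) = r cosθ + √(L² − r² sin²θ); with ω constant, a = ω²·d²x/dθ².
d²x/dθ² = −r cosθ − r²(cos2θ)/√u − r⁴ sin²2θ/(4u^{3/2}),  u = L² − r² sin²θ = 0.0105751 m².
Substituting r = 0.0264 m, L = 0.1058 m, θ = 70.4°: d²x/dθ² = -0.0036484 m.
a = ω²·d²x/dθ² = (286.9)²·(-0.0036484) = -300.37 m/s²;  |a| = 300.37 m/s².

300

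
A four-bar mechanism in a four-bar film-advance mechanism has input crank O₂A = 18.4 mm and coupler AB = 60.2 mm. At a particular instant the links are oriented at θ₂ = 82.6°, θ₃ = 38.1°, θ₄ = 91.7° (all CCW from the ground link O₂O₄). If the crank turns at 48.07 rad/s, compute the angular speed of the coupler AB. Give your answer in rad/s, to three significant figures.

2.89

ω₂ = 48.07 rad/s
Differentiating the loop-closure r₂e^{iθ₂}+r₃e^{iθ₃}=r₁+r₄e^{iθ₄} gives r₂ω₂e^{iθ₂}+r₃ω₃e^{iθ₃}=r₄ω₄e^{iθ₄}.
Eliminating the other unknown: ω₃ = r₂ω₂ sin(θ₄−θ₂) / [r₃ sin(θ₃−θ₄)].
Numerator sine = +0.15816; denominator sine = -0.80489.
Result = 0.0184·48.07·(+0.15816) / (0.0602·(-0.80489)) = -2.887 rad/s; magnitude 2.887 rad/s.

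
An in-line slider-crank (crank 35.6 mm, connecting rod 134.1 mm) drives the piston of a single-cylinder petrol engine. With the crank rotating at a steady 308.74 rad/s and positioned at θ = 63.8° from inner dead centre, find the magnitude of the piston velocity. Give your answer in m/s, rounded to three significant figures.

ω = 308.7 rad/s
For an in-line slider-crank, x = r cosθ + √(L² − r² sin²θ), so v = −rω sinθ·[1 + r cosθ/√(L² − r² sin²θ)].
With r = 0.0356 m, L = 0.1341 m, θ = 63.8°: √(L² − r² sin²θ) = 0.13024 m.
v = −0.0356·308.7·0.89726·[1 + 0.0356·0.44151/0.13024] = -11.052 m/s.
|v| = 11.052 m/s.

11.1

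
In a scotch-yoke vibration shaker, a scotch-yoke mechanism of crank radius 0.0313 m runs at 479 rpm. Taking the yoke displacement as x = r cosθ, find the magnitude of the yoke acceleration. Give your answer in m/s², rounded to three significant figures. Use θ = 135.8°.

ω = 50.16 rad/s (from 479 rpm).
x = r cosθ ⇒ ẍ = −rω² cosθ (ω constant).
|a| = rω²|cosθ| = 0.0313·(50.16)²·|cos 135.8°| = 56.46 m/s².

56.5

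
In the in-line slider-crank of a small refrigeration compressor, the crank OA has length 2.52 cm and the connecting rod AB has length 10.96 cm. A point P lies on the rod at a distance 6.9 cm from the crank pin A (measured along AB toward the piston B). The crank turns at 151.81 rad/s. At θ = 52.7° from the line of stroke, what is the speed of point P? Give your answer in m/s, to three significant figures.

3.42

ω = 151.8 rad/s.  Crank-pin speed |V_A| = rω = 3.8256 m/s, perpendicular to OA.
Rod angle: sinφ = −(r/L) sinθ ⇒ φ = -10.539°; ω_rod = −rω cosθ/√(L²−r²sin²θ) = -21.515 rad/s.
V_P = V_A + ω_rod × AP, with AP = 0.069 m along the rod.
Components: V_Px = −rω sinθ − a·ω_rod·sinφ = -3.3147 m/s;  V_Py = rω cosθ + a·ω_rod·cosφ = +0.85878 m/s.
|V_P| = √(V_Px² + V_Py²) = 3.4241 m/s.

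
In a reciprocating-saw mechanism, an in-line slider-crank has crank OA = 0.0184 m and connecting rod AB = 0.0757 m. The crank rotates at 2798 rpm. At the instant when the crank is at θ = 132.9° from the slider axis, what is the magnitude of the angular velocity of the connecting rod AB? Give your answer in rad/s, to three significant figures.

ω = 293 rad/s (converted from 2798 rpm).
The rod makes angle φ with the slider axis where L sinφ = r sinθ; differentiating, L cosφ·φ̇ = r ω cosθ.
L cosφ = √(L² − r² sin²θ) = 0.07449 m.
|ω_rod| = r ω |cosθ| / √(L² − r² sin²θ) = 0.0184·293·0.68072/0.07449 = 49.268 rad/s.

49.3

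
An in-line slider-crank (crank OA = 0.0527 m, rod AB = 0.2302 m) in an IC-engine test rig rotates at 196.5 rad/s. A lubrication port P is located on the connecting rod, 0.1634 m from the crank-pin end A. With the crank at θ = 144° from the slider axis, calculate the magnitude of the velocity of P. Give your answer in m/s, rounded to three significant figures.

5.81

ω = 196.5 rad/s.  Crank-pin speed |V_A| = rω = 10.356 m/s, perpendicular to OA.
Rod angle: sinφ = −(r/L) sinθ ⇒ φ = -7.733°; ω_rod = −rω cosθ/√(L²−r²sin²θ) = +36.728 rad/s.
V_P = V_A + ω_rod × AP, with AP = 0.1634 m along the rod.
Components: V_Px = −rω sinθ − a·ω_rod·sinφ = -5.2793 m/s;  V_Py = rω cosθ + a·ω_rod·cosφ = -2.4311 m/s.
|V_P| = √(V_Px² + V_Py²) = 5.8122 m/s.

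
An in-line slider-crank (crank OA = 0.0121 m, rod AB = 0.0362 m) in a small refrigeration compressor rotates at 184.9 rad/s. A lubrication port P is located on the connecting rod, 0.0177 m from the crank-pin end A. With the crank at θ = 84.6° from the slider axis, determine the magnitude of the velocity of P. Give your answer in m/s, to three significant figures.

ω = 184.9 rad/s.  Crank-pin speed |V_A| = rω = 2.2373 m/s, perpendicular to OA.
Rod angle: sinφ = −(r/L) sinθ ⇒ φ = -19.437°; ω_rod = −rω cosθ/√(L²−r²sin²θ) = -6.1677 rad/s.
V_P = V_A + ω_rod × AP, with AP = 0.0177 m along the rod.
Components: V_Px = −rω sinθ − a·ω_rod·sinφ = -2.2637 m/s;  V_Py = rω cosθ + a·ω_rod·cosφ = +0.1076 m/s.
|V_P| = √(V_Px² + V_Py²) = 2.2662 m/s.

2.27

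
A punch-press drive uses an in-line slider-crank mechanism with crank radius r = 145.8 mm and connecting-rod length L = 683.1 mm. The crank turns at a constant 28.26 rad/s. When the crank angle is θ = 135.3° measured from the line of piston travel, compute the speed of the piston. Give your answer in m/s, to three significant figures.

2.45

ω = 28.26 rad/s
For an in-line slider-crank, x = r cosθ + √(L² − r² sin²θ), so v = −rω sinθ·[1 + r cosθ/√(L² − r² sin²θ)].
With r = 0.1458 m, L = 0.6831 m, θ = 135.3°: √(L² − r² sin²θ) = 0.67536 m.
v = −0.1458·28.26·0.70339·[1 + 0.1458·-0.71080/0.67536] = -2.4535 m/s.
|v| = 2.4535 m/s.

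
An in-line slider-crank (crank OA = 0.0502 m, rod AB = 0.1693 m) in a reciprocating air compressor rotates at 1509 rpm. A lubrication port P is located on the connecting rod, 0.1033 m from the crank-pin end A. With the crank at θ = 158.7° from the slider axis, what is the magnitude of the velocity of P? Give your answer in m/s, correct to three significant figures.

3.75

ω = 158 rad/s.  Crank-pin speed |V_A| = rω = 7.9327 m/s, perpendicular to OA.
Rod angle: sinφ = −(r/L) sinθ ⇒ φ = -6.183°; ω_rod = −rω cosθ/√(L²−r²sin²θ) = +43.911 rad/s.
V_P = V_A + ω_rod × AP, with AP = 0.1033 m along the rod.
Components: V_Px = −rω sinθ − a·ω_rod·sinφ = -2.393 m/s;  V_Py = rω cosθ + a·ω_rod·cosφ = -2.8812 m/s.
|V_P| = √(V_Px² + V_Py²) = 3.7454 m/s.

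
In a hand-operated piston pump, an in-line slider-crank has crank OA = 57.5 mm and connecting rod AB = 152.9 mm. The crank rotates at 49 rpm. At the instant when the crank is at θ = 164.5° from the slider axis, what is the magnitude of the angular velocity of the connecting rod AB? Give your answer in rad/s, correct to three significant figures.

ω = 5.131 rad/s (converted from 49 rpm).
The rod makes angle φ with the slider axis where L sinφ = r sinθ; differentiating, L cosφ·φ̇ = r ω cosθ.
L cosφ = √(L² − r² sin²θ) = 0.15213 m.
|ω_rod| = r ω |cosθ| / √(L² − r² sin²θ) = 0.0575·5.131·0.96363/0.15213 = 1.869 rad/s.

1.87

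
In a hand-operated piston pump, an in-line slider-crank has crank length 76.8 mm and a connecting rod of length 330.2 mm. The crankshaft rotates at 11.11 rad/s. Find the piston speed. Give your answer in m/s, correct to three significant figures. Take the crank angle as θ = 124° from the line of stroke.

0.614

ω = 11.11 rad/s
For an in-line slider-crank, x = r cosθ + √(L² − r² sin²θ), so v = −rω sinθ·[1 + r cosθ/√(L² − r² sin²θ)].
With r = 0.0768 m, L = 0.3302 m, θ = 124°: √(L² − r² sin²θ) = 0.324 m.
v = −0.0768·11.11·0.82904·[1 + 0.0768·-0.55919/0.324] = -0.61361 m/s.
|v| = 0.61361 m/s.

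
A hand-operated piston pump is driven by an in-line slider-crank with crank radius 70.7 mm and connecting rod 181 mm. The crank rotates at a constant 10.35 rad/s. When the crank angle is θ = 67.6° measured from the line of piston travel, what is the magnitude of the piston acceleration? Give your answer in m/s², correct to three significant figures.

0.704

ω = 10.35 rad/s
x(θ) = r cosθ + √(L² − r² sin²θ); with ω constant, a = ω²·d²x/dθ².
d²x/dθ² = −r cosθ − r²(cos2θ)/√u − r⁴ sin²2θ/(4u^{3/2}),  u = L² − r² sin²θ = 0.0284884 m².
Substituting r = 0.0707 m, L = 0.181 m, θ = 67.6°: d²x/dθ² = -0.006573 m.
a = ω²·d²x/dθ² = (10.35)²·(-0.006573) = -0.70412 m/s²;  |a| = 0.70412 m/s².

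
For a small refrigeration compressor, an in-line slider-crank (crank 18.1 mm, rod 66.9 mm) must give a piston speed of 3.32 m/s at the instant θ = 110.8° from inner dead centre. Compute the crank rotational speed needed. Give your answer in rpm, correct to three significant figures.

2080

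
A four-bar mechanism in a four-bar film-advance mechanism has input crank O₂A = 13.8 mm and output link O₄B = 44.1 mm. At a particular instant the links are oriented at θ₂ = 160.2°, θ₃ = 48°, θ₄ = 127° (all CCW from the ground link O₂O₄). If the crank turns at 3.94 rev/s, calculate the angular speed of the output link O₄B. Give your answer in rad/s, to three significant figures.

7.31

ω₂ = 24.76 rad/s (from 3.94 rev/s).
Differentiating the loop-closure r₂e^{iθ₂}+r₃e^{iθ₃}=r₁+r₄e^{iθ₄} gives r₂ω₂e^{iθ₂}+r₃ω₃e^{iθ₃}=r₄ω₄e^{iθ₄}.
Eliminating the other unknown: ω₄ = r₂ω₂ sin(θ₂−θ₃) / [r₄ sin(θ₄−θ₃)].
Numerator sine = +0.92587; denominator sine = +0.98163.
Result = 0.0138·24.76·(+0.92587) / (0.0441·(+0.98163)) = +7.3067 rad/s; magnitude 7.3067 rad/s.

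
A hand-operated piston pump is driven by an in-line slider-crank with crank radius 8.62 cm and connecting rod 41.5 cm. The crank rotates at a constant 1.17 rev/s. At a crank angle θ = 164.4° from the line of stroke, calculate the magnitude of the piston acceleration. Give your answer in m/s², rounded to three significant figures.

ω = 2π·1.17 = 7.351 rad/s
x(θ) = r cosθ + √(L² − r² sin²θ); with ω constant, a = ω²·d²x/dθ².
d²x/dθ² = −r cosθ − r²(cos2θ)/√u − r⁴ sin²2θ/(4u^{3/2}),  u = L² − r² sin²θ = 0.171688 m².
Substituting r = 0.0862 m, L = 0.415 m, θ = 164.4°: d²x/dθ² = +0.067634 m.
a = ω²·d²x/dθ² = (7.351)²·(+0.067634) = +3.6551 m/s²;  |a| = 3.6551 m/s².

3.66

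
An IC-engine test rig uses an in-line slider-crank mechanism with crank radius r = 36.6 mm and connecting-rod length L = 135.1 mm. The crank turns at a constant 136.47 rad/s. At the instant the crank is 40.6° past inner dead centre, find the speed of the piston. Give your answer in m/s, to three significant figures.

ω = 136.5 rad/s
For an in-line slider-crank, x = r cosθ + √(L² − r² sin²θ), so v = −rω sinθ·[1 + r cosθ/√(L² − r² sin²θ)].
With r = 0.0366 m, L = 0.1351 m, θ = 40.6°: √(L² − r² sin²θ) = 0.13298 m.
v = −0.0366·136.5·0.65077·[1 + 0.0366·0.75927/0.13298] = -3.9297 m/s.
|v| = 3.9297 m/s.

3.93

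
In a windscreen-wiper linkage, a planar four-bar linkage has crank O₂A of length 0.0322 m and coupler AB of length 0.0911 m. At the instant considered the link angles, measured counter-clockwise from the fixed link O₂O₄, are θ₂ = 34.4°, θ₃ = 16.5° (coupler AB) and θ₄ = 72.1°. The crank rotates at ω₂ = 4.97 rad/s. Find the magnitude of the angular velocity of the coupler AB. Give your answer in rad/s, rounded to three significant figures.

1.30

ω₂ = 4.97 rad/s
Differentiating the loop-closure r₂e^{iθ₂}+r₃e^{iθ₃}=r₁+r₄e^{iθ₄} gives r₂ω₂e^{iθ₂}+r₃ω₃e^{iθ₃}=r₄ω₄e^{iθ₄}.
Eliminating the other unknown: ω₃ = r₂ω₂ sin(θ₄−θ₂) / [r₃ sin(θ₃−θ₄)].
Numerator sine = +0.61153; denominator sine = -0.82511.
Result = 0.0322·4.97·(+0.61153) / (0.0911·(-0.82511)) = -1.302 rad/s; magnitude 1.302 rad/s.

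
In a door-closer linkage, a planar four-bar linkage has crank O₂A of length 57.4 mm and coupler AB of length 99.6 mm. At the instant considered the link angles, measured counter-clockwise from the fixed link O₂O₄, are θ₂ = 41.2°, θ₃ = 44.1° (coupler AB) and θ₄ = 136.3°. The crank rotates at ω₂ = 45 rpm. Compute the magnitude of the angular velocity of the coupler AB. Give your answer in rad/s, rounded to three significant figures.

ω₂ = 4.712 rad/s (from 45 rpm).
Differentiating the loop-closure r₂e^{iθ₂}+r₃e^{iθ₃}=r₁+r₄e^{iθ₄} gives r₂ω₂e^{iθ₂}+r₃ω₃e^{iθ₃}=r₄ω₄e^{iθ₄}.
Eliminating the other unknown: ω₃ = r₂ω₂ sin(θ₄−θ₂) / [r₃ sin(θ₃−θ₄)].
Numerator sine = +0.99604; denominator sine = -0.99926.
Result = 0.0574·4.712·(+0.99604) / (0.0996·(-0.99926)) = -2.707 rad/s; magnitude 2.707 rad/s.

2.71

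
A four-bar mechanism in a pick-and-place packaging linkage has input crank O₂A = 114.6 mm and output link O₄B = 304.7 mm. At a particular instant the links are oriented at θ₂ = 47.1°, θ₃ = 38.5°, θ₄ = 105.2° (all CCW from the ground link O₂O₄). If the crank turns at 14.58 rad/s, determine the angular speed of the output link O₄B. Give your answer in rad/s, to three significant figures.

0.893

ω₂ = 14.58 rad/s
Differentiating the loop-closure r₂e^{iθ₂}+r₃e^{iθ₃}=r₁+r₄e^{iθ₄} gives r₂ω₂e^{iθ₂}+r₃ω₃e^{iθ₃}=r₄ω₄e^{iθ₄}.
Eliminating the other unknown: ω₄ = r₂ω₂ sin(θ₂−θ₃) / [r₄ sin(θ₄−θ₃)].
Numerator sine = +0.14954; denominator sine = +0.91845.
Result = 0.1146·14.58·(+0.14954) / (0.3047·(+0.91845)) = +0.89281 rad/s; magnitude 0.89281 rad/s.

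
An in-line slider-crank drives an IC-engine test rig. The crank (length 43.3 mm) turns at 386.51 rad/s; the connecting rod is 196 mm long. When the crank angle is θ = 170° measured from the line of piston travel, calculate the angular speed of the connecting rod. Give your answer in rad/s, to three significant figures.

84.2

ω = 386.5 rad/s
The rod makes angle φ with the slider axis where L sinφ = r sinθ; differentiating, L cosφ·φ̇ = r ω cosθ.
L cosφ = √(L² − r² sin²θ) = 0.19586 m.
|ω_rod| = r ω |cosθ| / √(L² − r² sin²θ) = 0.0433·386.5·0.98481/0.19586 = 84.152 rad/s.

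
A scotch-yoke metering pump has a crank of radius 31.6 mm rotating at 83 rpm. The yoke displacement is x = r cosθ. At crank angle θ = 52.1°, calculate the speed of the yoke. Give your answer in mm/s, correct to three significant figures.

217

ω = 8.692 rad/s (from 83 rpm).
x = r cosθ ⇒ ẋ = −rω sinθ.
|v| = rω|sinθ| = 0.0316·8.692·|sin 52.1°| = 0.21673 m/s = 216.73 mm/s.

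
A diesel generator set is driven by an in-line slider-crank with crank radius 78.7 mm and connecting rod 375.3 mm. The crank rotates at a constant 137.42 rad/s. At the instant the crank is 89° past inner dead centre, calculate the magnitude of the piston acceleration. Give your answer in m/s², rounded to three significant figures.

293

ω = 137.4 rad/s
x(θ) = r cosθ + √(L² − r² sin²θ); with ω constant, a = ω²·d²x/dθ².
d²x/dθ² = −r cosθ − r²(cos2θ)/√u − r⁴ sin²2θ/(4u^{3/2}),  u = L² − r² sin²θ = 0.134658 m².
Substituting r = 0.0787 m, L = 0.3753 m, θ = 89°: d²x/dθ² = +0.015494 m.
a = ω²·d²x/dθ² = (137.4)²·(+0.015494) = +292.6 m/s²;  |a| = 292.6 m/s².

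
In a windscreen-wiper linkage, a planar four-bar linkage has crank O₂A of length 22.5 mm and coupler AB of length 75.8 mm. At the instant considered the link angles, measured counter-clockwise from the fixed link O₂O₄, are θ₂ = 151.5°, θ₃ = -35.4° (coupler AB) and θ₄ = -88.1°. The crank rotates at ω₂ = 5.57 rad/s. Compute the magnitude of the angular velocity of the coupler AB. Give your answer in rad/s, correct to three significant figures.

1.79

ω₂ = 5.57 rad/s
Differentiating the loop-closure r₂e^{iθ₂}+r₃e^{iθ₃}=r₁+r₄e^{iθ₄} gives r₂ω₂e^{iθ₂}+r₃ω₃e^{iθ₃}=r₄ω₄e^{iθ₄}.
Eliminating the other unknown: ω₃ = r₂ω₂ sin(θ₄−θ₂) / [r₃ sin(θ₃−θ₄)].
Numerator sine = +0.86251; denominator sine = +0.79547.
Result = 0.0225·5.57·(+0.86251) / (0.0758·(+0.79547)) = +1.7927 rad/s; magnitude 1.7927 rad/s.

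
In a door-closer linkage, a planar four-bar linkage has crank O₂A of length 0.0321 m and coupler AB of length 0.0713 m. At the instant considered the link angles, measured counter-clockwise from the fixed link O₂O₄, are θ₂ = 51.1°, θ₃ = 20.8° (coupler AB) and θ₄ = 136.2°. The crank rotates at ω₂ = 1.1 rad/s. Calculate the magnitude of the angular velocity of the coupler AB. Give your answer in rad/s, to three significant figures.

0.546

ω₂ = 1.1 rad/s
Differentiating the loop-closure r₂e^{iθ₂}+r₃e^{iθ₃}=r₁+r₄e^{iθ₄} gives r₂ω₂e^{iθ₂}+r₃ω₃e^{iθ₃}=r₄ω₄e^{iθ₄}.
Eliminating the other unknown: ω₃ = r₂ω₂ sin(θ₄−θ₂) / [r₃ sin(θ₃−θ₄)].
Numerator sine = +0.99635; denominator sine = -0.90334.
Result = 0.0321·1.1·(+0.99635) / (0.0713·(-0.90334)) = -0.54622 rad/s; magnitude 0.54622 rad/s.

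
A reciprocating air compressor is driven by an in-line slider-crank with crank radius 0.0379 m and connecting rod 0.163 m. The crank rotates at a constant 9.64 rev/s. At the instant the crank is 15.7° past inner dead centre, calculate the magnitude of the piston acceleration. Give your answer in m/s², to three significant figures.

162

ω = 2π·9.64 = 60.57 rad/s
x(θ) = r cosθ + √(L² − r² sin²θ); with ω constant, a = ω²·d²x/dθ².
d²x/dθ² = −r cosθ − r²(cos2θ)/√u − r⁴ sin²2θ/(4u^{3/2}),  u = L² − r² sin²θ = 0.0264638 m².
Substituting r = 0.0379 m, L = 0.163 m, θ = 15.7°: d²x/dθ² = -0.044055 m.
a = ω²·d²x/dθ² = (60.57)²·(-0.044055) = -161.63 m/s²;  |a| = 161.63 m/s².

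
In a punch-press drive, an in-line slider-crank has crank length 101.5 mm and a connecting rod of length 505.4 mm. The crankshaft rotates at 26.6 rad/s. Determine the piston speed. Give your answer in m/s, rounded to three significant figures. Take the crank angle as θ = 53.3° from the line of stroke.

2.43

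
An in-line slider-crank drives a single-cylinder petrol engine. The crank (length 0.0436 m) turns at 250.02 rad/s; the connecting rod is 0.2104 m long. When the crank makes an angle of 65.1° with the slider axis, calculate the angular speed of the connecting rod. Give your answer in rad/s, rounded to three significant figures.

22.2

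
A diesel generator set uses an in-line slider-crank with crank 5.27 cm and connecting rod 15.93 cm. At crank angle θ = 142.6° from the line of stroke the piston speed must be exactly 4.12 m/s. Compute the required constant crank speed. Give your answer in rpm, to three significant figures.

1680

For an in-line slider-crank, |v_piston| = rω|sinθ|·[1 + r cosθ/√(L² − r² sin²θ)].
With r = 0.0527 m, L = 0.1593 m, θ = 142.6°: the bracketed kinematic factor |dx/dθ| = 0.023421 m.
ω = v/|dx/dθ| = 4.12/0.023421 = 175.91 rad/s.
N = 60ω/(2π) = 1679.8 rpm.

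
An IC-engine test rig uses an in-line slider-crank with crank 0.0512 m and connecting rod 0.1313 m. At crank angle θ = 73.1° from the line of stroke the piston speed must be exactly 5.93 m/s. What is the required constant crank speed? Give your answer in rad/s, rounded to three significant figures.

For an in-line slider-crank, |v_piston| = rω|sinθ|·[1 + r cosθ/√(L² − r² sin²θ)].
With r = 0.0512 m, L = 0.1313 m, θ = 73.1°: the bracketed kinematic factor |dx/dθ| = 0.054974 m.
ω = v/|dx/dθ| = 5.93/0.054974 = 107.87 rad/s.

108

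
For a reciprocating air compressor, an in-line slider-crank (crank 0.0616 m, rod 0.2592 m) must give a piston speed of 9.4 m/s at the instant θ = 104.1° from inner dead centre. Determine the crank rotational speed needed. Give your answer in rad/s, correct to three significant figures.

For an in-line slider-crank, |v_piston| = rω|sinθ|·[1 + r cosθ/√(L² − r² sin²θ)].
With r = 0.0616 m, L = 0.2592 m, θ = 104.1°: the bracketed kinematic factor |dx/dθ| = 0.056189 m.
ω = v/|dx/dθ| = 9.4/0.056189 = 167.29 rad/s.

167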